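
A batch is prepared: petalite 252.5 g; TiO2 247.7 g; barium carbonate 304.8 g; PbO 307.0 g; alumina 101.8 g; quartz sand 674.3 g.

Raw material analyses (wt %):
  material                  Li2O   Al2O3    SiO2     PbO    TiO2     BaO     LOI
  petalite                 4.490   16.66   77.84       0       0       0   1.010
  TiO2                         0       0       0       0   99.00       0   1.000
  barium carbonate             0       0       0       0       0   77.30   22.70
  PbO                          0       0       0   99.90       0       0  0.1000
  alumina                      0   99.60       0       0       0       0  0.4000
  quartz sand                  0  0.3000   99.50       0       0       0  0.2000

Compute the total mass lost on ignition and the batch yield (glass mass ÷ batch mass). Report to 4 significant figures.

Each numeric step holds exact precision all the way through — in-progress results are shown with 4-significant-digit rounding between the steps; each reported result sees exactly one rounding; the derived quantities are re-derived at exact precision (the totals, LOI, yield, six oxide percentages, net glass mass) using the weight values on 1812 g of glass as set out in question or answer.
Each material's LOI contribution:
  petalite: 252.5 × 0.01010 = 2.550 g
  TiO2: 247.7 × 0.01000 = 2.477 g
  barium carbonate: 304.8 × 0.2270 = 69.19 g
  PbO: 307.0 × 0.001000 = 0.3070 g
  alumina: 101.8 × 0.004000 = 0.4072 g
  quartz sand: 674.3 × 0.002000 = 1.349 g
Total LOI = 76.28 g
Glass = batch − LOI = 1888 − 76.28 = 1812 g

LOI loss = 76.28 g; glass = 1812 g; yield = 95.96%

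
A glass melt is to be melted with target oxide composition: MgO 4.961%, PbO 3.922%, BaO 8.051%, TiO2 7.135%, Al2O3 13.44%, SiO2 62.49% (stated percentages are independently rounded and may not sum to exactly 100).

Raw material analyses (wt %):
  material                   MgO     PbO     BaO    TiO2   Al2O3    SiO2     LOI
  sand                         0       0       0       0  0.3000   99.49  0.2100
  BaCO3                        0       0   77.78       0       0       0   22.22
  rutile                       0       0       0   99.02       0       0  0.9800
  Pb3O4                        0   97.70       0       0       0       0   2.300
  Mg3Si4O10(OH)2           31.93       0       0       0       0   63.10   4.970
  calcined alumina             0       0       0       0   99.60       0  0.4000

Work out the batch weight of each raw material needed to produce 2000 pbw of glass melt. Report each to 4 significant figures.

Batch per 2000 pbw glass melt:
  sand: 1059 pbw
  BaCO3: 207.0 pbw
  rutile: 144.1 pbw
  Pb3O4: 80.29 pbw
  Mg3Si4O10(OH)2: 310.7 pbw
  calcined alumina: 266.7 pbw
Total batch = 2068 pbw; LOI loss = 67.99 pbw; yield = 96.71%

Working values are shown rounded to four significant figures between the steps; the whole derivation carries exact precision in every operation; every reported value undergoes a single rounding. All derived quantities (LOI, net glass mass, totals, the six compositions, the yield) are computed in exact precision from the weighed amounts per 2000 pbw of glass precisely as stated by question or answer.
Target masses of each oxide per 2000 pbw glass melt:
  MgO: 4.961% × 2000 = 99.22 pbw
  PbO: 3.922% × 2000 = 78.44 pbw
  BaO: 8.051% × 2000 = 161.0 pbw
  TiO2: 7.135% × 2000 = 142.7 pbw
  Al2O3: 13.44% × 2000 = 268.8 pbw
  SiO2: 62.49% × 2000 = 1250 pbw
Per-oxide balance check working from each reported weight, versus the basis set out (every target is met by its sum up to rounding of the answer):
  MgO: 310.7·0.3193 = 99.21 pbw (target 99.22 pbw)
  PbO: 80.29·0.9770 = 78.44 pbw (target 78.44 pbw)
  BaO: 207.0·0.7778 = 161.0 pbw (target 161.0 pbw)
  TiO2: 144.1·0.9902 = 142.7 pbw (target 142.7 pbw)
  Al2O3: 1059·0.003000 + 266.7·0.9960 = 268.8 pbw (target 268.8 pbw)
  SiO2: 1059·0.9949 + 310.7·0.6310 = 1250 pbw (target 1250 pbw)
Mass balance on the glass: net batch after ignition = 2000 pbw (the targets, summed, come to 2000 pbw; stated basis 2000 pbw — gaps are rounding artifacts).
Batch grand total — Σ batch = 2068 pbw; LOI removed, Σ of batch·LOI: 67.99 pbw; the yield ratio, glass ÷ batch: 96.71%.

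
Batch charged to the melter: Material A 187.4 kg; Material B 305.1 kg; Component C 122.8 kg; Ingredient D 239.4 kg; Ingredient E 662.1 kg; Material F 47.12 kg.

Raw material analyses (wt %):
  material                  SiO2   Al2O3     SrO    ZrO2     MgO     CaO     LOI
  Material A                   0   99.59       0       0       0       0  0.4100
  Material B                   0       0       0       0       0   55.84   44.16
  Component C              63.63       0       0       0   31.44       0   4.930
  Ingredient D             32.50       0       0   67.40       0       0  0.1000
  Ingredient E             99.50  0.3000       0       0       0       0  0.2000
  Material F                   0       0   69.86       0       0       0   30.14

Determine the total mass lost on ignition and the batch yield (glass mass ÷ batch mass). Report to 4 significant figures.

LOI loss = 157.3 kg; glass = 1407 kg; yield = 89.94%

Full float precision is kept in all steps — intermediates are displayed, rounded to 4 significant digits, when written out; every reported number is rounded exactly once — the derived quantities (the totals, the yield, six oxide percentages, glass mass, ignition loss) are recomputed from the batch weights on 1407 kg of glass in full float precision as set out in the problem or answer text.
Each material's LOI contribution:
  Material A: 187.4 × 0.004100 = 0.7683 kg
  Material B: 305.1 × 0.4416 = 134.7 kg
  Component C: 122.8 × 0.04930 = 6.054 kg
  Ingredient D: 239.4 × 0.001000 = 0.2394 kg
  Ingredient E: 662.1 × 0.002000 = 1.324 kg
  Material F: 47.12 × 0.3014 = 14.20 kg
Total LOI = 157.3 kg
Glass = batch − LOI = 1564 − 157.3 = 1407 kg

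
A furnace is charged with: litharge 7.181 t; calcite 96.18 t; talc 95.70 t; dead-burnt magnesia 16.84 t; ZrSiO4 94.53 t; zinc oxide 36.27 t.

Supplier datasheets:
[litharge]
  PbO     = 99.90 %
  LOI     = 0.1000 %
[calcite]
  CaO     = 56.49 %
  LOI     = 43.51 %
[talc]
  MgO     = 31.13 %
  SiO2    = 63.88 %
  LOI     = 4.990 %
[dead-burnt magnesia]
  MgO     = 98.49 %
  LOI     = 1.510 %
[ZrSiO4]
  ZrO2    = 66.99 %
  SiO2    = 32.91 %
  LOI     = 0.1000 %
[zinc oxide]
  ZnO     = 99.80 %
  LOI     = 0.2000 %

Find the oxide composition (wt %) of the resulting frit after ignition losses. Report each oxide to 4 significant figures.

Glass mass = 299.6 t (batch 346.7 − LOI 47.05).
Composition: PbO 2.394%, CaO 18.13%, MgO 15.48%, ZnO 12.08%, ZrO2 21.13%, SiO2 30.78%

Each numeric step maintains exact precision end to end — the intermediate values are printed rounded off to 4 significant figures in the printout; every reported figure takes a single rounding; derived quantities are recomputed in full float precision (six oxide percentages, the yield, LOI, net glass mass, the totals) from the batch weights on 299.6 t of glass as written in either problem or answer.
What the batch supplies per oxide:
  PbO: 7.181·0.9990 = 7.174 t
  CaO: 96.18·0.5649 = 54.33 t
  MgO: 95.70·0.3113 + 16.84·0.9849 = 46.38 t
  ZnO: 36.27·0.9980 = 36.20 t
  ZrO2: 94.53·0.6699 = 63.33 t
  SiO2: 95.70·0.6388 + 94.53·0.3291 = 92.24 t
LOI: 7.181·0.001000 + 96.18·0.4351 + 95.70·0.04990 + 16.84·0.01510 + 94.53·0.001000 + 36.27·0.002000 = 47.05 t
Net of LOI, the glass mass = 346.7 − 47.05 = 299.6 t (= the summed oxide contributions)
each wt % is 100 × oxide ÷ glass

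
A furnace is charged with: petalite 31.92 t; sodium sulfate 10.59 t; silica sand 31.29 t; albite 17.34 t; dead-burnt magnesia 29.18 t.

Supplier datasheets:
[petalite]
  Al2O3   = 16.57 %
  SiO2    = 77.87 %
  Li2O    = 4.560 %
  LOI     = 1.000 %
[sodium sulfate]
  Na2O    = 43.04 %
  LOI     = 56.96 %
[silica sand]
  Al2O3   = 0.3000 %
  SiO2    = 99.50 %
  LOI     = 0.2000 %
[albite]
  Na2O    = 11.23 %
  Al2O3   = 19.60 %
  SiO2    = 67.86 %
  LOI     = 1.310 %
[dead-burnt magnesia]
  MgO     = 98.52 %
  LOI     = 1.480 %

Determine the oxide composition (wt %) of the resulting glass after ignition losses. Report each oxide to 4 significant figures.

Glass mass = 113.2 t (batch 120.3 − LOI 7.073).
Composition: Na2O 5.744%, Al2O3 7.754%, SiO2 59.83%, MgO 25.39%, Li2O 1.285%

All internal work runs at full float precision from first step to last. Intermediates are printed, rounded to four significant figures, as written. Every reported value is rounded exactly once; all derived quantities are re-derived using the weight values on 113.2 t of glass in full float precision (totals, glass mass, five oxide percentages, LOI, yield) precisely as stated by the problem or the answer.
What the batch supplies per oxide:
  Na2O: 10.59·0.4304 + 17.34·0.1123 = 6.505 t
  Al2O3: 31.92·0.1657 + 31.29·0.003000 + 17.34·0.1960 = 8.782 t
  SiO2: 31.92·0.7787 + 31.29·0.9950 + 17.34·0.6786 = 67.76 t
  MgO: 29.18·0.9852 = 28.75 t
  Li2O: 31.92·0.04560 = 1.456 t
LOI: 31.92·0.01000 + 10.59·0.5696 + 31.29·0.002000 + 17.34·0.01310 + 29.18·0.01480 = 7.073 t
Resulting glass, batch − LOI: 120.3 − 7.073 = 113.2 t (consistent with Σ oxide mass)
wt % = 100 × oxide mass / glass mass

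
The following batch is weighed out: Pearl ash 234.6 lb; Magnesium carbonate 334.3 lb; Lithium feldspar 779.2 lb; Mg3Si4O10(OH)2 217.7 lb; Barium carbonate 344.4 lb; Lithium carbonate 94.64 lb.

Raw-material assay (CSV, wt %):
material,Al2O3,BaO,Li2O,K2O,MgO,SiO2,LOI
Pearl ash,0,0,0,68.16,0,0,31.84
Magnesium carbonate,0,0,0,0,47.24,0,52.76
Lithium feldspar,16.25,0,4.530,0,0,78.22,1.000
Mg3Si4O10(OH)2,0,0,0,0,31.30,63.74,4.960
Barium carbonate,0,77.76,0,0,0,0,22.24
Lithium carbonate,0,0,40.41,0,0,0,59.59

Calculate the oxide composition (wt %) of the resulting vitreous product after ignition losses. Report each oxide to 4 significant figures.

Glass mass = 1602 lb (batch 2005 − LOI 402.7).
Composition: Al2O3 7.903%, BaO 16.72%, Li2O 4.590%, K2O 9.980%, MgO 14.11%, SiO2 46.70%

In-progress results are printed rounded to 4 significant digits across the worked steps; each numeric step carries exact precision all the way through. Every reported number takes a single rounding — all derived quantities (the six compositions, the totals, the yield, ignition loss, net glass mass) are recomputed in exact precision from the weighed amounts on 1602 lb of glass as written in the problem or answer text.
What the batch supplies per oxide:
  Al2O3: 779.2·0.1625 = 126.6 lb
  BaO: 344.4·0.7776 = 267.8 lb
  Li2O: 779.2·0.04530 + 94.64·0.4041 = 73.54 lb
  K2O: 234.6·0.6816 = 159.9 lb
  MgO: 334.3·0.4724 + 217.7·0.3130 = 226.1 lb
  SiO2: 779.2·0.7822 + 217.7·0.6374 = 748.3 lb
LOI: 234.6·0.3184 + 334.3·0.5276 + 779.2·0.01000 + 217.7·0.04960 + 344.4·0.2224 + 94.64·0.5959 = 402.7 lb
Glass mass = batch − LOI = 2005 − 402.7 = 1602 lb (= the summed oxide contributions)
oxide / glass × 100 gives the wt %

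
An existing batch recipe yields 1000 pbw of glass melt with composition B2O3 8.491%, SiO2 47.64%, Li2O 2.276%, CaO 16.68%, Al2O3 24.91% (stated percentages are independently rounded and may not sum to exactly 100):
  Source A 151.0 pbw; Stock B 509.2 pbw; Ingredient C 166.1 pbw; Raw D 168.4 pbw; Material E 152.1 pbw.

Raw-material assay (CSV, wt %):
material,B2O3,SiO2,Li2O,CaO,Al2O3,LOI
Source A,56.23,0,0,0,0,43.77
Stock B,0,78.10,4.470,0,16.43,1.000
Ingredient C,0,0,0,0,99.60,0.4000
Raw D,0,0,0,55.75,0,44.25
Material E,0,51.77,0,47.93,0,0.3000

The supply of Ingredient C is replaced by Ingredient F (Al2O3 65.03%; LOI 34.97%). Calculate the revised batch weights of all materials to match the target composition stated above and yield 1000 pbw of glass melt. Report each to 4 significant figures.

Revised batch per 1000 pbw glass melt:
  Source A: 151.0 pbw
  Stock B: 509.2 pbw
  Ingredient F: 254.4 pbw
  Raw D: 168.4 pbw
  Material E: 152.1 pbw
Total batch = 1235 pbw; LOI loss = 235.1 pbw

Working values appear, with 4-significant-figure rounding, between the steps. The whole derivation maintains full float precision at every stage — each reported result is rounded exactly once — all derived quantities are recomputed starting from the weights on 1000 pbw of glass at full float precision (five oxide percentages, glass mass, LOI, the yield, the totals) exactly as shown in the problem or answer text.
Target masses of each oxide per 1000 pbw glass melt:
  B2O3: 8.491% × 1000 = 84.91 pbw
  SiO2: 47.64% × 1000 = 476.4 pbw
  Li2O: 2.276% × 1000 = 22.76 pbw
  CaO: 16.68% × 1000 = 166.8 pbw
  Al2O3: 24.91% × 1000 = 249.1 pbw
Oxide-by-oxide audit applying the batch weights above, per the basis as stated (each sum matches its target mass exact up to rounding of places):
  B2O3: 151.0·0.5623 = 84.91 pbw (target 84.91 pbw)
  SiO2: 509.2·0.7810 + 152.1·0.5177 = 476.4 pbw (target 476.4 pbw)
  Li2O: 509.2·0.04470 = 22.76 pbw (target 22.76 pbw)
  CaO: 168.4·0.5575 + 152.1·0.4793 = 166.8 pbw (target 166.8 pbw)
  Al2O3: 509.2·0.1643 + 254.4·0.6503 = 249.1 pbw (target 249.1 pbw)
Glass-mass sanity pass: the batch minus its LOI: 1000 pbw (per-oxide target masses sum to 1000 pbw; against the stated basis, 1000 pbw — a pure rounding effect).
Total batch = Σ batch = 1235 pbw; ignition loss, Σ(batch × LOI) = 235.1 pbw; glass ÷ batch gives a yield of 80.96%.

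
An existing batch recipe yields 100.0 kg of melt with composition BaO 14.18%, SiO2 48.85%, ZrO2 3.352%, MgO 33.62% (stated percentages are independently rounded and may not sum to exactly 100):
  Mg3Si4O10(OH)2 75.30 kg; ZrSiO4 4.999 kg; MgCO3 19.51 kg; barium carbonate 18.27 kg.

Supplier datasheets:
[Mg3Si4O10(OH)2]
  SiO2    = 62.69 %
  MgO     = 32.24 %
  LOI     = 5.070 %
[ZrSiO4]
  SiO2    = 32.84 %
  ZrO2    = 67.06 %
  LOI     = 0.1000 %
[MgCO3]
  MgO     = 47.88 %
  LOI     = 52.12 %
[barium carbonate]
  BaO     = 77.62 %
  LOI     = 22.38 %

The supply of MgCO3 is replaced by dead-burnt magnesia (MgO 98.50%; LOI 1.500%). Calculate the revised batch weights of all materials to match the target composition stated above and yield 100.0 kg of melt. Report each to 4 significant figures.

The working math carries exact precision in every operation; mid-chain values appear rounded to four significant figures when written out. A single rounding completes every reported value — the derived quantities, which include four oxide percentages, yield, the totals, LOI, net glass mass, are rebuilt at full precision, as quoted within problem or answer, starting from the weights for 100.0 kg of glass.
Oxide mass targets, per 100.0 kg melt:
  BaO: 14.18% × 100.0 = 14.18 kg
  SiO2: 48.85% × 100.0 = 48.85 kg
  ZrO2: 3.352% × 100.0 = 3.352 kg
  MgO: 33.62% × 100.0 = 33.62 kg
Sums-versus-targets review applying the batch weights above, against the basis in use (sum by sum, the targets are met once rounding is allowed for):
  BaO: 18.27·0.7762 = 14.18 kg (target 14.18 kg)
  SiO2: 75.30·0.6269 + 4.999·0.3284 = 48.85 kg (target 48.85 kg)
  ZrO2: 4.999·0.6706 = 3.352 kg (target 3.352 kg)
  MgO: 75.30·0.3224 + 9.484·0.9850 = 33.62 kg (target 33.62 kg)
Glass-mass sanity pass: total batch − LOI = 100.0 kg (targets for the oxides total 100.0 kg; basis as stated: 100.0 kg — deltas are rounding alone).
Batch grand total — Σ batch = 108.1 kg; ignition loss, Σ(batch × LOI) = 8.054 kg; yield: glass divided by total = 92.55%.

Revised batch per 100.0 kg melt:
  Mg3Si4O10(OH)2: 75.30 kg
  ZrSiO4: 4.999 kg
  dead-burnt magnesia: 9.484 kg
  barium carbonate: 18.27 kg
Total batch = 108.1 kg; LOI loss = 8.054 kg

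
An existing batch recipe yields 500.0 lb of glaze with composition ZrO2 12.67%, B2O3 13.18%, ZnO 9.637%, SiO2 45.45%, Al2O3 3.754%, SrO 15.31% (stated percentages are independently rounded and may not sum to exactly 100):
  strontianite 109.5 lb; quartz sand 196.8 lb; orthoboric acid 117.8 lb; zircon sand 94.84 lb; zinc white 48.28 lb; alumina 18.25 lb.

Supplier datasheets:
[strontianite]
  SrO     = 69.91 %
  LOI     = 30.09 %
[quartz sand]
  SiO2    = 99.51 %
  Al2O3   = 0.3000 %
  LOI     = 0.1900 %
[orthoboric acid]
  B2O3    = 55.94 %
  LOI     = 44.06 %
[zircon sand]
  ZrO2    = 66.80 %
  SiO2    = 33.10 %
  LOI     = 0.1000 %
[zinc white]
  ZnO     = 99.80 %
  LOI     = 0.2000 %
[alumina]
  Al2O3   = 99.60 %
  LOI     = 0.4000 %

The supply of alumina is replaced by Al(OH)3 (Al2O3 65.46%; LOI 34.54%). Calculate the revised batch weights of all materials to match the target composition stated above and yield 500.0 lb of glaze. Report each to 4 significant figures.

The intermediate values are printed rounded to 4 significant figures in the printout. The whole derivation maintains full float precision end to end; each reported figure is rounded once only — all derived quantities (ignition loss, the yield, totals, the six compositions, glass mass) are rebuilt in exact precision starting from the weights at 500.0 lb of glass, as set out in the problem or the answer.
Per-oxide target masses for 500.0 lb glaze:
  ZrO2: 12.67% × 500.0 = 63.35 lb
  B2O3: 13.18% × 500.0 = 65.90 lb
  ZnO: 9.637% × 500.0 = 48.18 lb
  SiO2: 45.45% × 500.0 = 227.2 lb
  Al2O3: 3.754% × 500.0 = 18.77 lb
  SrO: 15.31% × 500.0 = 76.55 lb
Mass-balance tally per oxide given the weights on record, under the basis named above (each sum matches its target mass modulo rounding of the values):
  ZrO2: 94.84·0.6680 = 63.35 lb (target 63.35 lb)
  B2O3: 117.8·0.5594 = 65.90 lb (target 65.90 lb)
  ZnO: 48.28·0.9980 = 48.18 lb (target 48.18 lb)
  SiO2: 196.8·0.9951 + 94.84·0.3310 = 227.2 lb (target 227.2 lb)
  Al2O3: 196.8·0.003000 + 27.77·0.6546 = 18.77 lb (target 18.77 lb)
  SrO: 109.5·0.6991 = 76.55 lb (target 76.55 lb)
Consistency of the glass mass: batch Σ − ignition loss = 500.0 lb (targets for the oxides total 500.0 lb; basis as stated: 500.0 lb — differing by rounding only).
Whole-batch sum: Σ batch = 595.0 lb; LOI removed, Σ of batch·LOI: 95.01 lb; as yield: glass ÷ batch → 84.03%.

Revised batch per 500.0 lb glaze:
  strontianite: 109.5 lb
  quartz sand: 196.8 lb
  orthoboric acid: 117.8 lb
  zircon sand: 94.84 lb
  zinc white: 48.28 lb
  Al(OH)3: 27.77 lb
Total batch = 595.0 lb; LOI loss = 95.01 lb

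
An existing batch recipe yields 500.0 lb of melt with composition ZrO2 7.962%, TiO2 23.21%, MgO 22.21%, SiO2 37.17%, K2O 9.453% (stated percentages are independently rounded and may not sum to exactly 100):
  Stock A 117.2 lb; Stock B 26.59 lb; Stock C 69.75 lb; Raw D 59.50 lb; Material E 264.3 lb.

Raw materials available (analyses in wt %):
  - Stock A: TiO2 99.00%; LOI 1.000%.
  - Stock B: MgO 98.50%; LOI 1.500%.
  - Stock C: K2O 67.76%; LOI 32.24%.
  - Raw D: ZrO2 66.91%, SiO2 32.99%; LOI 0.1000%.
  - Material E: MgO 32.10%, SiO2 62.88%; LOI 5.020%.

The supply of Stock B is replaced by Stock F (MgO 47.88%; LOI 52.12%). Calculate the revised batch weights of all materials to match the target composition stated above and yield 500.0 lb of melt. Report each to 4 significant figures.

The intermediate values are shown, rounded to 4 significant digits, as written; each numeric step keeps full float precision at each step; each reported number takes just one rounding. The derived quantities (ignition loss, the five compositions, totals, yield, net glass mass) are recomputed at exact precision starting from the weights per 500.0 lb of glass, as quoted within the problem or answer text.
Target oxide masses per 500.0 lb melt:
  ZrO2: 7.962% × 500.0 = 39.81 lb
  TiO2: 23.21% × 500.0 = 116.0 lb
  MgO: 22.21% × 500.0 = 111.0 lb
  SiO2: 37.17% × 500.0 = 185.8 lb
  K2O: 9.453% × 500.0 = 47.26 lb
Verifying the oxide balance applying the batch weights above, per the basis as stated (sum by sum, the targets are met given rounding of the digits):
  ZrO2: 59.50·0.6691 = 39.81 lb (target 39.81 lb)
  TiO2: 117.2·0.9900 = 116.0 lb (target 116.0 lb)
  MgO: 54.71·0.4788 + 264.3·0.3210 = 111.0 lb (target 111.0 lb)
  SiO2: 59.50·0.3299 + 264.3·0.6288 = 185.8 lb (target 185.8 lb)
  K2O: 69.75·0.6776 = 47.26 lb (target 47.26 lb)
Glass-mass sanity pass: batch total minus LOI = 500.0 lb (oxide target masses add up to 500.0 lb; with the basis standing at 500.0 lb — deltas are rounding alone).
Batch grand total — Σ batch = 565.5 lb; LOI loss = Σ batch·LOI = 65.50 lb; yield, glass over the total, = 88.42%.

Revised batch per 500.0 lb melt:
  Stock A: 117.2 lb
  Stock F: 54.71 lb
  Stock C: 69.75 lb
  Raw D: 59.50 lb
  Material E: 264.3 lb
Total batch = 565.5 lb; LOI loss = 65.50 lb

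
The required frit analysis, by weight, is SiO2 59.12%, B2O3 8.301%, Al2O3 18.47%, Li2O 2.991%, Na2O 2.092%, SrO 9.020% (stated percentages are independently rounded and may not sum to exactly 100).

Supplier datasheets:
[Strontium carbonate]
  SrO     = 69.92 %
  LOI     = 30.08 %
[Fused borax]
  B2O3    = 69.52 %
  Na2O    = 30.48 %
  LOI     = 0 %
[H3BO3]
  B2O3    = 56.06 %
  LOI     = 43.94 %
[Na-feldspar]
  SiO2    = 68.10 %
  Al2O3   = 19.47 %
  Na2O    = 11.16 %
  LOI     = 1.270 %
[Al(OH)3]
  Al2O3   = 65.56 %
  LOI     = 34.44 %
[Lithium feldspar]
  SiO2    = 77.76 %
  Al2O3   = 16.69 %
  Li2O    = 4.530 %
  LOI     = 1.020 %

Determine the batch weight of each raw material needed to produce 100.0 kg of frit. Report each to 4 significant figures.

Working values are shown (rounded to 4 significant digits) across the worked steps — the whole derivation keeps exact precision throughout — a single rounding produces every reported figure. All derived quantities, including six oxide percentages, ignition loss, the totals, glass mass, the yield, are re-derived from the weighed amounts on 100.0 kg of glass in full float precision precisely as stated by problem or answer.
The oxide mass targets at 100.0 kg frit:
  SiO2: 59.12% × 100.0 = 59.12 kg
  B2O3: 8.301% × 100.0 = 8.301 kg
  Al2O3: 18.47% × 100.0 = 18.47 kg
  Li2O: 2.991% × 100.0 = 2.991 kg
  Na2O: 2.092% × 100.0 = 2.092 kg
  SrO: 9.020% × 100.0 = 9.020 kg
Mass-balance tally per oxide with the batch weights as given, versus the basis set out (sum by sum, the targets are met given rounding of the digits):
  SiO2: 11.42·0.6810 + 66.03·0.7776 = 59.12 kg (target 59.12 kg)
  B2O3: 2.682·0.6952 + 11.48·0.5606 = 8.300 kg (target 8.301 kg)
  Al2O3: 11.42·0.1947 + 7.972·0.6556 + 66.03·0.1669 = 18.47 kg (target 18.47 kg)
  Li2O: 66.03·0.04530 = 2.991 kg (target 2.991 kg)
  Na2O: 2.682·0.3048 + 11.42·0.1116 = 2.092 kg (target 2.092 kg)
  SrO: 12.90·0.6992 = 9.020 kg (target 9.020 kg)
Glass mass check: batch Σ − ignition loss = 100.0 kg (targets for the oxides total 99.99 kg; the stated basis being 100.0 kg — any gap is answer rounding).
Batch grand total — Σ batch = 112.5 kg; Σ batch·LOI gives LOI loss = 12.49 kg; glass ÷ batch gives a yield of 88.90%.

Batch per 100.0 kg frit:
  Strontium carbonate: 12.90 kg
  Fused borax: 2.682 kg
  H3BO3: 11.48 kg
  Na-feldspar: 11.42 kg
  Al(OH)3: 7.972 kg
  Lithium feldspar: 66.03 kg
Total batch = 112.5 kg; LOI loss = 12.49 kg; yield = 88.90%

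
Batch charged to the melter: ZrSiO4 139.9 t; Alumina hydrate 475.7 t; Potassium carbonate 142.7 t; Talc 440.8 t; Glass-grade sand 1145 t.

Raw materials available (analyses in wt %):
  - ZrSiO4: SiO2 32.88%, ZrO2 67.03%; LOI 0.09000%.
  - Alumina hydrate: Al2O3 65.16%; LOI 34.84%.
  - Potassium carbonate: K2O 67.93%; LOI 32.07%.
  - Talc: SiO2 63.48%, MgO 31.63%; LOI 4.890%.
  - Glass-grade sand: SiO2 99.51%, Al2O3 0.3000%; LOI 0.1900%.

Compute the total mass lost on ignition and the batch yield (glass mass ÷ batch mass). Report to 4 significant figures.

Mid-chain values are shown with 4-significant-digit rounding alongside each step. All arithmetic carries full float precision at all times — every reported figure is rounded a single time. Derived quantities (the five compositions, totals, net glass mass, yield, LOI) are computed starting from the weights at 2109 t of glass in full float precision as quoted within problem or answer.
Material-by-material LOI:
  ZrSiO4: 139.9 × 9.000e-04 = 0.1259 t
  Alumina hydrate: 475.7 × 0.3484 = 165.7 t
  Potassium carbonate: 142.7 × 0.3207 = 45.76 t
  Talc: 440.8 × 0.04890 = 21.56 t
  Glass-grade sand: 1145 × 0.001900 = 2.175 t
Total LOI = 235.4 t
Glass = batch − LOI = 2344 − 235.4 = 2109 t

LOI loss = 235.4 t; glass = 2109 t; yield = 89.96%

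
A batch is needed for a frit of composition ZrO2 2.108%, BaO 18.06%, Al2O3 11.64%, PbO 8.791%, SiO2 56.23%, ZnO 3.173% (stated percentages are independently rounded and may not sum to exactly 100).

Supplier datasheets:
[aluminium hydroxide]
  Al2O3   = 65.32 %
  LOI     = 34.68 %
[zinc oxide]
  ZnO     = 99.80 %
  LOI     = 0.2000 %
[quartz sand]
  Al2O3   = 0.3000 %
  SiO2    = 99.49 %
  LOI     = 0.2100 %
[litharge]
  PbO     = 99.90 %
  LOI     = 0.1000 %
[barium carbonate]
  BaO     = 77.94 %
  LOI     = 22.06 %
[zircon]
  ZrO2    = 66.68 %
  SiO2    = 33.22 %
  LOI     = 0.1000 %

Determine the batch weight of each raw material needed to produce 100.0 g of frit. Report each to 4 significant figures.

The intermediate values appear with 4-significant-figure rounding between the steps; full precision is maintained all the way through. A single rounding completes every reported number; all derived quantities (yield, glass mass, totals, ignition loss, six oxide percentages) are recomputed from the weighed amounts on 100.0 g of glass at exact precision, as set out in the problem or the answer.
Per-oxide target masses for 100.0 g frit:
  ZrO2: 2.108% × 100.0 = 2.108 g
  BaO: 18.06% × 100.0 = 18.06 g
  Al2O3: 11.64% × 100.0 = 11.64 g
  PbO: 8.791% × 100.0 = 8.791 g
  SiO2: 56.23% × 100.0 = 56.23 g
  ZnO: 3.173% × 100.0 = 3.173 g
Sums-versus-targets review working from each reported weight, against the basis in use (delivered sums recover each target up to rounding of the answer):
  ZrO2: 3.161·0.6668 = 2.108 g (target 2.108 g)
  BaO: 23.17·0.7794 = 18.06 g (target 18.06 g)
  Al2O3: 17.57·0.6532 + 55.46·0.003000 = 11.64 g (target 11.64 g)
  PbO: 8.800·0.9990 = 8.791 g (target 8.791 g)
  SiO2: 55.46·0.9949 + 3.161·0.3322 = 56.23 g (target 56.23 g)
  ZnO: 3.179·0.9980 = 3.173 g (target 3.173 g)
Auditing the glass mass value: Σ batch − LOI loss = 100.0 g (oxide target masses add up to 100.0 g; basis as stated: 100.0 g — a pure rounding effect).
Whole-batch sum: Σ batch = 111.3 g; Σ batch·LOI gives LOI loss = 11.34 g; the yield ratio, glass ÷ batch: 89.82%.

Batch per 100.0 g frit:
  aluminium hydroxide: 17.57 g
  zinc oxide: 3.179 g
  quartz sand: 55.46 g
  litharge: 8.800 g
  barium carbonate: 23.17 g
  zircon: 3.161 g
Total batch = 111.3 g; LOI loss = 11.34 g; yield = 89.82%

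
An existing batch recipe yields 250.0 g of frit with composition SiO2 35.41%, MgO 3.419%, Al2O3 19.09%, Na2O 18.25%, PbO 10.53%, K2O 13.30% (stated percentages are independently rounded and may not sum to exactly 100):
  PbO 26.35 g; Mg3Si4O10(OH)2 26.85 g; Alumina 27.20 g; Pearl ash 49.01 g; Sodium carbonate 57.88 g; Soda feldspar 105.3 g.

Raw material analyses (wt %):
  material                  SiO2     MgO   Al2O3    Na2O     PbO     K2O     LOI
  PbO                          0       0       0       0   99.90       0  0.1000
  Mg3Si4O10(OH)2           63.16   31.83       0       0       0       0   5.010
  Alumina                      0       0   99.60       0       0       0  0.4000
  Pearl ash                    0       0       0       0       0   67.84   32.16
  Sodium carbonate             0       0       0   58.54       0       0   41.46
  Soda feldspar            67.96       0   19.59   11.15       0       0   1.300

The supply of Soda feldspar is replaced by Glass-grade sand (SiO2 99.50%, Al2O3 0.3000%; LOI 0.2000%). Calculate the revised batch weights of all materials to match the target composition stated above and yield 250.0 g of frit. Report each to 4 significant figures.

All arithmetic keeps full float precision from first step to last; intermediates are displayed, rounded to 4 significant figures, in the working — exactly one rounding lands on each reported result. All derived quantities are computed starting from the weights at 250.0 g of glass in full float precision (six oxide percentages, ignition loss, the totals, net glass mass, yield) exactly as shown in either problem or answer.
Per-oxide target masses for 250.0 g frit:
  SiO2: 35.41% × 250.0 = 88.52 g
  MgO: 3.419% × 250.0 = 8.548 g
  Al2O3: 19.09% × 250.0 = 47.72 g
  Na2O: 18.25% × 250.0 = 45.62 g
  PbO: 10.53% × 250.0 = 26.32 g
  K2O: 13.30% × 250.0 = 33.25 g
Checking each oxide sum using the reported weights, versus the basis set out (oxide sums agree with the targets inside rounding margins):
  SiO2: 26.85·0.6316 + 71.92·0.9950 = 88.52 g (target 88.52 g)
  MgO: 26.85·0.3183 = 8.546 g (target 8.548 g)
  Al2O3: 47.70·0.9960 + 71.92·0.003000 = 47.72 g (target 47.72 g)
  Na2O: 77.94·0.5854 = 45.63 g (target 45.62 g)
  PbO: 26.35·0.9990 = 26.32 g (target 26.32 g)
  K2O: 49.01·0.6784 = 33.25 g (target 33.25 g)
Glass-mass closure: batch total minus LOI = 250.0 g (oxide target masses add up to 250.0 g; stated basis 250.0 g — deltas are rounding alone).
Total batch = Σ batch = 299.8 g; loss to ignition Σ batch·LOI = 49.78 g; yield, glass over the total, = 83.39%.

Revised batch per 250.0 g frit:
  PbO: 26.35 g
  Mg3Si4O10(OH)2: 26.85 g
  Alumina: 47.70 g
  Pearl ash: 49.01 g
  Sodium carbonate: 77.94 g
  Glass-grade sand: 71.92 g
Total batch = 299.8 g; LOI loss = 49.78 g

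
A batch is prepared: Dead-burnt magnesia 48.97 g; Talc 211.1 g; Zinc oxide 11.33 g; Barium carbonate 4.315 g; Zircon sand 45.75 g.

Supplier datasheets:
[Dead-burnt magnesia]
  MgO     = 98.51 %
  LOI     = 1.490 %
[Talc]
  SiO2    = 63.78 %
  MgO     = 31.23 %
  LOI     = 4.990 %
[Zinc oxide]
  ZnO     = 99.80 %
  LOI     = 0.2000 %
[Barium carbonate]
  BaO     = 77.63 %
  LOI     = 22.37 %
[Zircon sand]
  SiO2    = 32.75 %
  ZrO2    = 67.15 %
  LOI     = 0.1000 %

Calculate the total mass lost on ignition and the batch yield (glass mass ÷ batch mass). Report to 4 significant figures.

In-progress results appear, with 4-significant-digit rounding, in the printout; every computation holds exact precision end to end — every reported result carries a single rounding. Derived quantities, including net glass mass, LOI, the yield, totals, five oxide percentages, are rebuilt using the weight values on 309.2 g of glass at full precision, as set out in question or answer.
Material-by-material LOI:
  Dead-burnt magnesia: 48.97 × 0.01490 = 0.7297 g
  Talc: 211.1 × 0.04990 = 10.53 g
  Zinc oxide: 11.33 × 0.002000 = 0.02266 g
  Barium carbonate: 4.315 × 0.2237 = 0.9653 g
  Zircon sand: 45.75 × 0.001000 = 0.04575 g
Total LOI = 12.30 g
Glass = batch − LOI = 321.5 − 12.30 = 309.2 g

LOI loss = 12.30 g; glass = 309.2 g; yield = 96.17%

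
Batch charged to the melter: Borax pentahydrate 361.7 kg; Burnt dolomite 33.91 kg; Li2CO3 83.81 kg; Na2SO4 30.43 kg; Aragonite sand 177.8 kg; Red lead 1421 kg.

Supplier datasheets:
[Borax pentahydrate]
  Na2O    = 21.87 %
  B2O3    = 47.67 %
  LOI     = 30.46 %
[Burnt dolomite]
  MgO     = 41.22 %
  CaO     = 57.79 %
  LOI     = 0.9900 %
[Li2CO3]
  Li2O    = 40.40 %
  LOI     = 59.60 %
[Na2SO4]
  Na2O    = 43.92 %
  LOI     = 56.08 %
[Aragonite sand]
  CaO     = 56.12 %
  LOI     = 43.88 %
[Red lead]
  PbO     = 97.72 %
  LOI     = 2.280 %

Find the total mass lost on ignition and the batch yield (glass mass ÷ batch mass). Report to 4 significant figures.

All internal work maintains exact precision from start to finish — the intermediate values appear, with 4-significant-figure rounding, when written out; a single rounding yields every reported value. The derived quantities are rebuilt at full precision (glass mass, yield, ignition loss, six oxide percentages, totals) using the weight values at 1821 kg of glass as written in the problem or answer text.
Loss on ignition, line by line:
  Borax pentahydrate: 361.7 × 0.3046 = 110.2 kg
  Burnt dolomite: 33.91 × 0.009900 = 0.3357 kg
  Li2CO3: 83.81 × 0.5960 = 49.95 kg
  Na2SO4: 30.43 × 0.5608 = 17.07 kg
  Aragonite sand: 177.8 × 0.4388 = 78.02 kg
  Red lead: 1421 × 0.02280 = 32.40 kg
Total LOI = 287.9 kg
Glass = batch − LOI = 2109 − 287.9 = 1821 kg

LOI loss = 287.9 kg; glass = 1821 kg; yield = 86.34%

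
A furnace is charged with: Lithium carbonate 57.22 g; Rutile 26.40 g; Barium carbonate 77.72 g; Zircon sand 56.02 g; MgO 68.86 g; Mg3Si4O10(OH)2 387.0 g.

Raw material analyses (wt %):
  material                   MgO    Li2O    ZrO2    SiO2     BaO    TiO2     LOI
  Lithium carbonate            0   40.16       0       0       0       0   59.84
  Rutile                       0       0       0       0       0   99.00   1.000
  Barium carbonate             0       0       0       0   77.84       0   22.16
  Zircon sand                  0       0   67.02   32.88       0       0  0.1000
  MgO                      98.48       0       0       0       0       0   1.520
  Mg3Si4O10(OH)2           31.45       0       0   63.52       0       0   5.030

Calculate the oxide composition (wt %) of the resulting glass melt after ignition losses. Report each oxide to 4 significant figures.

Glass mass = 600.9 g (batch 673.2 − LOI 72.30).
Composition: MgO 31.54%, Li2O 3.824%, ZrO2 6.248%, SiO2 43.97%, BaO 10.07%, TiO2 4.349%

Intermediates are displayed (rounded to four significant figures) as written; the whole derivation carries full precision from start to finish. Each reported number is rounded only once — the derived quantities are computed using the weight values per 600.9 g of glass at full float precision (the yield, glass mass, the six compositions, totals, LOI), precisely as stated by either problem or answer.
What the batch supplies per oxide:
  MgO: 68.86·0.9848 + 387.0·0.3145 = 189.5 g
  Li2O: 57.22·0.4016 = 22.98 g
  ZrO2: 56.02·0.6702 = 37.54 g
  SiO2: 56.02·0.3288 + 387.0·0.6352 = 264.2 g
  BaO: 77.72·0.7784 = 60.50 g
  TiO2: 26.40·0.9900 = 26.14 g
LOI: 57.22·0.5984 + 26.40·0.01000 + 77.72·0.2216 + 56.02·0.001000 + 68.86·0.01520 + 387.0·0.05030 = 72.30 g
Glass mass = batch − LOI = 673.2 − 72.30 = 600.9 g (matching Σ of the oxides)
each oxide over glass, ×100, is wt %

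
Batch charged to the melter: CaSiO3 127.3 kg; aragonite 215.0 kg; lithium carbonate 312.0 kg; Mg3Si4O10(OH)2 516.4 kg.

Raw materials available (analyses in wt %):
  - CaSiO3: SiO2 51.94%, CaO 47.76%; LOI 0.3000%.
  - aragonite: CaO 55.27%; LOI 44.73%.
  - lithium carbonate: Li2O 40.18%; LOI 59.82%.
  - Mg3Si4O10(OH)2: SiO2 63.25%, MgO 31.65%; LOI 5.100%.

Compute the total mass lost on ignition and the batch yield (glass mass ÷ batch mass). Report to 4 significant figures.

Every computation maintains full precision through every step. Working values appear rounded to four significant figures in the printout; exactly one rounding goes into every reported value; derived quantities (the yield, four oxide percentages, net glass mass, LOI, totals) are computed from the weighed amounts on 861.2 kg of glass at exact precision exactly as shown in question or answer.
Each material's LOI contribution:
  CaSiO3: 127.3 × 0.003000 = 0.3819 kg
  aragonite: 215.0 × 0.4473 = 96.17 kg
  lithium carbonate: 312.0 × 0.5982 = 186.6 kg
  Mg3Si4O10(OH)2: 516.4 × 0.05100 = 26.34 kg
Total LOI = 309.5 kg
Glass = batch − LOI = 1171 − 309.5 = 861.2 kg

LOI loss = 309.5 kg; glass = 861.2 kg; yield = 73.56%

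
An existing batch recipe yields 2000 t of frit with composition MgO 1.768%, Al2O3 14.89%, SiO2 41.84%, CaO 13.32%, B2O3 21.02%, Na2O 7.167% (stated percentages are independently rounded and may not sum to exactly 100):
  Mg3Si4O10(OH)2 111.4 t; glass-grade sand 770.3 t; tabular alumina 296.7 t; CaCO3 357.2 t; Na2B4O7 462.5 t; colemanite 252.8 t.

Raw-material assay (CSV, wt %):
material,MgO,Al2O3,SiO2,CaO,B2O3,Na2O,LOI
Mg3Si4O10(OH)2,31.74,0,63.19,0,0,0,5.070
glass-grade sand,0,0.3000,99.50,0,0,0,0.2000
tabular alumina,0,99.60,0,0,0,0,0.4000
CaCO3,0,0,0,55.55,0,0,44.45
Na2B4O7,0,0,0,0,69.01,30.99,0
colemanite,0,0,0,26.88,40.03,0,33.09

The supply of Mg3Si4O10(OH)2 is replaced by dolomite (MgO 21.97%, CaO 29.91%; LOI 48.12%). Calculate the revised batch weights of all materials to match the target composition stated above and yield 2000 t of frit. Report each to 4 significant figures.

Revised batch per 2000 t frit:
  dolomite: 160.9 t
  glass-grade sand: 841.0 t
  tabular alumina: 296.5 t
  CaCO3: 270.6 t
  Na2B4O7: 462.5 t
  colemanite: 252.8 t
Total batch = 2284 t; LOI loss = 284.2 t

All arithmetic holds full float precision from first step to last; the intermediate values appear, rounded to 4 significant digits, between the steps — every reported value sees exactly one rounding; derived quantities are carried from the weighed amounts at 2000 t of glass at exact precision (LOI, glass mass, the yield, the totals, the six compositions) precisely as stated by the problem or the answer.
Target oxide masses per 2000 t frit:
  MgO: 1.768% × 2000 = 35.36 t
  Al2O3: 14.89% × 2000 = 297.8 t
  SiO2: 41.84% × 2000 = 836.8 t
  CaO: 13.32% × 2000 = 266.4 t
  B2O3: 21.02% × 2000 = 420.4 t
  Na2O: 7.167% × 2000 = 143.3 t
Sums-versus-targets review from the weights as reported, against the basis in use (target by target, the sums agree modulo rounding of the values):
  MgO: 160.9·0.2197 = 35.35 t (target 35.36 t)
  Al2O3: 841.0·0.003000 + 296.5·0.9960 = 297.8 t (target 297.8 t)
  SiO2: 841.0·0.9950 = 836.8 t (target 836.8 t)
  CaO: 160.9·0.2991 + 270.6·0.5555 + 252.8·0.2688 = 266.4 t (target 266.4 t)
  B2O3: 462.5·0.6901 + 252.8·0.4003 = 420.4 t (target 420.4 t)
  Na2O: 462.5·0.3099 = 143.3 t (target 143.3 t)
Glass mass check: batch Σ − ignition loss = 2000 t (the Σ of target masses is 2000 t; against the stated basis, 2000 t — differing by rounding only).
Total batch = Σ batch = 2284 t; LOI removed, Σ of batch·LOI: 284.2 t; yield, glass over the total, = 87.56%.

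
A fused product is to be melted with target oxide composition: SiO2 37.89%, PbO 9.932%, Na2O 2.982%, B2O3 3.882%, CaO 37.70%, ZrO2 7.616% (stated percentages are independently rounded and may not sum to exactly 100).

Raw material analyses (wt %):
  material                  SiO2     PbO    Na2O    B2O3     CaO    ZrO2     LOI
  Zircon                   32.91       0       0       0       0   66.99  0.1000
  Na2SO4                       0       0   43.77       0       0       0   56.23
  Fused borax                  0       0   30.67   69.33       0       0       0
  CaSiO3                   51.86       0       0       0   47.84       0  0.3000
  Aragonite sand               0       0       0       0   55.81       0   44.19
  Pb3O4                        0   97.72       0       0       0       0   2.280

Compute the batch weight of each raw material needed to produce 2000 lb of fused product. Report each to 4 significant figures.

Batch per 2000 lb fused product:
  Zircon: 227.4 lb
  Na2SO4: 57.79 lb
  Fused borax: 112.0 lb
  CaSiO3: 1317 lb
  Aragonite sand: 222.1 lb
  Pb3O4: 203.3 lb
Total batch = 2140 lb; LOI loss = 139.5 lb; yield = 93.48%

The intermediate values are shown with 4-significant-figure rounding between the steps — all internal work keeps full precision at each step. Every reported number is rounded exactly once; the derived quantities, including the yield, the totals, LOI, the six compositions, net glass mass, are carried starting from the weights on 2000 lb of glass in full precision, as written in the problem or answer text.
Oxide-by-oxide targets in 2000 lb fused product:
  SiO2: 37.89% × 2000 = 757.8 lb
  PbO: 9.932% × 2000 = 198.6 lb
  Na2O: 2.982% × 2000 = 59.64 lb
  B2O3: 3.882% × 2000 = 77.64 lb
  CaO: 37.70% × 2000 = 754.0 lb
  ZrO2: 7.616% × 2000 = 152.3 lb
A balance pass over the oxides, from the weights as reported, against the basis in use (each sum matches its target mass within answer rounding):
  SiO2: 227.4·0.3291 + 1317·0.5186 = 757.8 lb (target 757.8 lb)
  PbO: 203.3·0.9772 = 198.7 lb (target 198.6 lb)
  Na2O: 57.79·0.4377 + 112.0·0.3067 = 59.65 lb (target 59.64 lb)
  B2O3: 112.0·0.6933 = 77.65 lb (target 77.64 lb)
  CaO: 1317·0.4784 + 222.1·0.5581 = 754.0 lb (target 754.0 lb)
  ZrO2: 227.4·0.6699 = 152.3 lb (target 152.3 lb)
Consistency of the glass mass: net batch after ignition = 2000 lb (the Σ of target masses is 2000 lb; the stated basis being 2000 lb — differing by rounding only).
Adding the batch up: Σ batch = 2140 lb; ignition loss, Σ(batch × LOI) = 139.5 lb; the yield ratio, glass ÷ batch: 93.48%.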